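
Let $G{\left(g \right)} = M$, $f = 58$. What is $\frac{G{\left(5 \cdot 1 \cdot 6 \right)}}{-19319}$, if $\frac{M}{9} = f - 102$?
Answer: $\frac{396}{19319} \approx 0.020498$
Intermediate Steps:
$M = -396$ ($M = 9 \left(58 - 102\right) = 9 \left(-44\right) = -396$)
$G{\left(g \right)} = -396$
$\frac{G{\left(5 \cdot 1 \cdot 6 \right)}}{-19319} = - \frac{396}{-19319} = \left(-396\right) \left(- \frac{1}{19319}\right) = \frac{396}{19319}$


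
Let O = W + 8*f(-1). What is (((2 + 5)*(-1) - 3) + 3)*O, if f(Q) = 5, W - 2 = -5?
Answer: -259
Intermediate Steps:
W = -3 (W = 2 - 5 = -3)
O = 37 (O = -3 + 8*5 = -3 + 40 = 37)
(((2 + 5)*(-1) - 3) + 3)*O = (((2 + 5)*(-1) - 3) + 3)*37 = ((7*(-1) - 3) + 3)*37 = ((-7 - 3) + 3)*37 = (-10 + 3)*37 = -7*37 = -259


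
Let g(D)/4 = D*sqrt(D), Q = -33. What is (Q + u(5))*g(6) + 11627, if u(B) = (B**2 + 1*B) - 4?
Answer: 11627 - 168*sqrt(6) ≈ 11215.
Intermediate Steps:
g(D) = 4*D**(3/2) (g(D) = 4*(D*sqrt(D)) = 4*D**(3/2))
u(B) = -4 + B + B**2 (u(B) = (B**2 + B) - 4 = (B + B**2) - 4 = -4 + B + B**2)
(Q + u(5))*g(6) + 11627 = (-33 + (-4 + 5 + 5**2))*(4*6**(3/2)) + 11627 = (-33 + (-4 + 5 + 25))*(4*(6*sqrt(6))) + 11627 = (-33 + 26)*(24*sqrt(6)) + 11627 = -168*sqrt(6) + 11627 = 11627 - 168*sqrt(6)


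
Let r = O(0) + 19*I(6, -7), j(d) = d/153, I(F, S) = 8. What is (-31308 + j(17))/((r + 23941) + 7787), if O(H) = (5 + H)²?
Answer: -281771/287145 ≈ -0.98129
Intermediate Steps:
j(d) = d/153 (j(d) = d*(1/153) = d/153)
r = 177 (r = (5 + 0)² + 19*8 = 5² + 152 = 25 + 152 = 177)
(-31308 + j(17))/((r + 23941) + 7787) = (-31308 + (1/153)*17)/((177 + 23941) + 7787) = (-31308 + ⅑)/(24118 + 7787) = -281771/9/31905 = -281771/9*1/31905 = -281771/287145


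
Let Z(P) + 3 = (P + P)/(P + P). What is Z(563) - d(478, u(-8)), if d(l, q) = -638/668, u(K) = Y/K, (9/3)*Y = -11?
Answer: -349/334 ≈ -1.0449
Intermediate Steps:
Y = -11/3 (Y = (⅓)*(-11) = -11/3 ≈ -3.6667)
u(K) = -11/(3*K)
Z(P) = -2 (Z(P) = -3 + (P + P)/(P + P) = -3 + (2*P)/((2*P)) = -3 + (2*P)*(1/(2*P)) = -3 + 1 = -2)
d(l, q) = -319/334 (d(l, q) = -638*1/668 = -319/334)
Z(563) - d(478, u(-8)) = -2 - 1*(-319/334) = -2 + 319/334 = -349/334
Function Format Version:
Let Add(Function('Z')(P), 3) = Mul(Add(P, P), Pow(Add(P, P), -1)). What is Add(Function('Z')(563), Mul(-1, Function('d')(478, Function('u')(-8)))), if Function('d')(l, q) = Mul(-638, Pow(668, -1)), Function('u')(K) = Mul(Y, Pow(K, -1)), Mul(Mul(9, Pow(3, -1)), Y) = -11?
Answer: Rational(-349, 334) ≈ -1.0449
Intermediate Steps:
Y = Rational(-11, 3) (Y = Mul(Rational(1, 3), -11) = Rational(-11, 3) ≈ -3.6667)
Function('u')(K) = Mul(Rational(-11, 3), Pow(K, -1))
Function('Z')(P) = -2 (Function('Z')(P) = Add(-3, Mul(Add(P, P), Pow(Add(P, P), -1))) = Add(-3, Mul(Mul(2, P), Pow(Mul(2, P), -1))) = Add(-3, Mul(Mul(2, P), Mul(Rational(1, 2), Pow(P, -1)))) = Add(-3, 1) = -2)
Function('d')(l, q) = Rational(-319, 334) (Function('d')(l, q) = Mul(-638, Rational(1, 668)) = Rational(-319, 334))
Add(Function('Z')(563), Mul(-1, Function('d')(478, Function('u')(-8)))) = Add(-2, Mul(-1, Rational(-319, 334))) = Add(-2, Rational(319, 334)) = Rational(-349, 334)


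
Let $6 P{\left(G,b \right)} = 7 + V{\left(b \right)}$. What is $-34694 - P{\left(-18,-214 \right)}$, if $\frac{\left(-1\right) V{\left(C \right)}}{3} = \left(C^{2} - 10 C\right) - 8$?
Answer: $- \frac{64387}{6} \approx -10731.0$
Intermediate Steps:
$V{\left(C \right)} = 24 - 3 C^{2} + 30 C$ ($V{\left(C \right)} = - 3 \left(\left(C^{2} - 10 C\right) - 8\right) = - 3 \left(-8 + C^{2} - 10 C\right) = 24 - 3 C^{2} + 30 C$)
$P{\left(G,b \right)} = \frac{31}{6} + 5 b - \frac{b^{2}}{2}$ ($P{\left(G,b \right)} = \frac{7 + \left(24 - 3 b^{2} + 30 b\right)}{6} = \frac{31 - 3 b^{2} + 30 b}{6} = \frac{31}{6} + 5 b - \frac{b^{2}}{2}$)
$-34694 - P{\left(-18,-214 \right)} = -34694 - \left(\frac{31}{6} + 5 \left(-214\right) - \frac{\left(-214\right)^{2}}{2}\right) = -34694 - \left(\frac{31}{6} - 1070 - 22898\right) = -34694 - - \frac{143777}{6} = -34694 + \frac{143777}{6} = - \frac{64387}{6}$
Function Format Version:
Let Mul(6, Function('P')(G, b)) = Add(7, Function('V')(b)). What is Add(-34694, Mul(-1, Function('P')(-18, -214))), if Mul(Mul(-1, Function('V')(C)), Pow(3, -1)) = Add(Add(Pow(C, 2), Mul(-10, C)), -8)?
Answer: Rational(-64387, 6) ≈ -10731.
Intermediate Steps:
Function('V')(C) = Add(24, Mul(-3, Pow(C, 2)), Mul(30, C)) (Function('V')(C) = Mul(-3, Add(Add(Pow(C, 2), Mul(-10, C)), -8)) = Mul(-3, Add(-8, Pow(C, 2), Mul(-10, C))) = Add(24, Mul(-3, Pow(C, 2)), Mul(30, C)))
Function('P')(G, b) = Add(Rational(31, 6), Mul(5, b), Mul(Rational(-1, 2), Pow(b, 2))) (Function('P')(G, b) = Mul(Rational(1, 6), Add(7, Add(24, Mul(-3, Pow(b, 2)), Mul(30, b)))) = Mul(Rational(1, 6), Add(31, Mul(-3, Pow(b, 2)), Mul(30, b))) = Add(Rational(31, 6), Mul(5, b), Mul(Rational(-1, 2), Pow(b, 2))))
Add(-34694, Mul(-1, Function('P')(-18, -214))) = Add(-34694, Mul(-1, Add(Rational(31, 6), Mul(5, -214), Mul(Rational(-1, 2), Pow(-214, 2))))) = Add(-34694, Mul(-1, Add(Rational(31, 6), -1070, Mul(Rational(-1, 2), 45796)))) = Add(-34694, Mul(-1, Add(Rational(31, 6), -1070, -22898))) = Add(-34694, Mul(-1, Rational(-143777, 6))) = Add(-34694, Rational(143777, 6)) = Rational(-64387, 6)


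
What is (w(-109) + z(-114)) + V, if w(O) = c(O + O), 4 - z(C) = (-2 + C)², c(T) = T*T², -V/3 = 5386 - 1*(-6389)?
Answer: -10409009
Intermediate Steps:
V = -35325 (V = -3*(5386 - 1*(-6389)) = -3*(5386 + 6389) = -3*11775 = -35325)
c(T) = T³
z(C) = 4 - (-2 + C)²
w(O) = 8*O³ (w(O) = (O + O)³ = (2*O)³ = 8*O³)
(w(-109) + z(-114)) + V = (8*(-109)³ - 114*(4 - 1*(-114))) - 35325 = (8*(-1295029) - 114*(4 + 114)) - 35325 = (-10360232 - 114*118) - 35325 = (-10360232 - 13452) - 35325 = -10373684 - 35325 = -10409009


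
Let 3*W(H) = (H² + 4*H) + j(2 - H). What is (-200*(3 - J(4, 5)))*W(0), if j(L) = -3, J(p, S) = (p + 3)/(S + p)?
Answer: 4000/9 ≈ 444.44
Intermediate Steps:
J(p, S) = (3 + p)/(S + p)
W(H) = -1 + H²/3 + 4*H/3 (W(H) = ((H² + 4*H) - 3)/3 = (-3 + H² + 4*H)/3 = -1 + H²/3 + 4*H/3)
(-200*(3 - J(4, 5)))*W(0) = (-200*(3 - (3 + 4)/(5 + 4)))*(-1 + (⅓)*0² + (4/3)*0) = (-200*(3 - 7/9))*(-1 + (⅓)*0 + 0) = (-200*(3 - 7/9))*(-1 + 0 + 0) = -200*(3 - 1*7/9)*(-1) = -200*(3 - 7/9)*(-1) = -200*20/9*(-1) = -4000/9*(-1) = 4000/9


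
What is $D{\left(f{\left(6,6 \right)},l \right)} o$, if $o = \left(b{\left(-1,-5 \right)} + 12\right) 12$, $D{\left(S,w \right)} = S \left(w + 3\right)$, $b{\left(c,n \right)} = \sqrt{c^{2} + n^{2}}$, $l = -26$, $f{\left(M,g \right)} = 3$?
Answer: $-9936 - 828 \sqrt{26} \approx -14158.0$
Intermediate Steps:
$D{\left(S,w \right)} = S \left(3 + w\right)$
$o = 144 + 12 \sqrt{26}$ ($o = \left(\sqrt{\left(-1\right)^{2} + \left(-5\right)^{2}} + 12\right) 12 = \left(\sqrt{1 + 25} + 12\right) 12 = \left(\sqrt{26} + 12\right) 12 = \left(12 + \sqrt{26}\right) 12 = 144 + 12 \sqrt{26} \approx 205.19$)
$D{\left(f{\left(6,6 \right)},l \right)} o = 3 \left(3 - 26\right) \left(144 + 12 \sqrt{26}\right) = 3 \left(-23\right) \left(144 + 12 \sqrt{26}\right) = - 69 \left(144 + 12 \sqrt{26}\right) = -9936 - 828 \sqrt{26}$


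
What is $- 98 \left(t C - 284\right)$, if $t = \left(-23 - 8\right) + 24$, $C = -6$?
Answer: $23716$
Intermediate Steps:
$t = -7$ ($t = -31 + 24 = -7$)
$- 98 \left(t C - 284\right) = - 98 \left(\left(-7\right) \left(-6\right) - 284\right) = - 98 \left(42 - 284\right) = \left(-98\right) \left(-242\right) = 23716$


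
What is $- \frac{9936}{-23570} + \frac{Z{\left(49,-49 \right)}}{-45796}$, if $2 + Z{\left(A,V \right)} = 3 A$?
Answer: $\frac{225805703}{539705860} \approx 0.41839$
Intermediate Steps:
$Z{\left(A,V \right)} = -2 + 3 A$
$- \frac{9936}{-23570} + \frac{Z{\left(49,-49 \right)}}{-45796} = - \frac{9936}{-23570} + \frac{-2 + 3 \cdot 49}{-45796} = \left(-9936\right) \left(- \frac{1}{23570}\right) + \left(-2 + 147\right) \left(- \frac{1}{45796}\right) = \frac{4968}{11785} + 145 \left(- \frac{1}{45796}\right) = \frac{4968}{11785} - \frac{145}{45796} = \frac{225805703}{539705860}$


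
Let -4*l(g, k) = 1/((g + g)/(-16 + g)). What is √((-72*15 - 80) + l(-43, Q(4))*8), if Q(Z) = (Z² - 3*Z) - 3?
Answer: I*√2147377/43 ≈ 34.079*I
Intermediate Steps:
Q(Z) = -3 + Z² - 3*Z
l(g, k) = -(-16 + g)/(8*g) (l(g, k) = -(-16 + g)/(g + g)/4 = -(-16 + g)/(2*g)/4 = -(-16 + g)/(8*g))
√((-72*15 - 80) + l(-43, Q(4))*8) = √((-72*15 - 80) + ((⅛)*(16 - 1*(-43))/(-43))*8) = √((-1080 - 80) + ((⅛)*(-1/43)*(16 + 43))*8) = √(-1160 + ((⅛)*(-1/43)*59)*8) = √(-1160 - 59/344*8) = √(-1160 - 59/43) = √(-49939/43) = I*√2147377/43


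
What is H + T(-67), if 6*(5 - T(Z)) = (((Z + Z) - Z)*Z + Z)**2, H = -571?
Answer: -3259580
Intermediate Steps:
T(Z) = 5 - (Z + Z**2)**2/6 (T(Z) = 5 - (((Z + Z) - Z)*Z + Z)**2/6 = 5 - ((2*Z - Z)*Z + Z)**2/6 = 5 - (Z*Z + Z)**2/6 = 5 - (Z**2 + Z)**2/6 = 5 - (Z + Z**2)**2/6)
H + T(-67) = -571 + (5 - 1/6*(-67)**2*(1 - 67)**2) = -571 + (5 - 1/6*4489*(-66)**2) = -571 + (5 - 1/6*4489*4356) = -571 + (5 - 3259014) = -571 - 3259009 = -3259580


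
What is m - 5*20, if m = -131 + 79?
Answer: -152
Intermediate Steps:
m = -52
m - 5*20 = -52 - 5*20 = -52 - 1*100 = -52 - 100 = -152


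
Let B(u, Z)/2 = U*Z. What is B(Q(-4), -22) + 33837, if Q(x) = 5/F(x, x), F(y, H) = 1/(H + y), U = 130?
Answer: 28117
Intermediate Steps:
Q(x) = 10*x (Q(x) = 5/(1/(x + x)) = 5/(1/(2*x)) = 5/((1/(2*x))) = 5*(2*x) = 10*x)
B(u, Z) = 260*Z (B(u, Z) = 2*(130*Z) = 260*Z)
B(Q(-4), -22) + 33837 = 260*(-22) + 33837 = -5720 + 33837 = 28117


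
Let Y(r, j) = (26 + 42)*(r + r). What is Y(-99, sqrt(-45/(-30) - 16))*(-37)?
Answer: 498168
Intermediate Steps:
Y(r, j) = 136*r (Y(r, j) = 68*(2*r) = 136*r)
Y(-99, sqrt(-45/(-30) - 16))*(-37) = (136*(-99))*(-37) = -13464*(-37) = 498168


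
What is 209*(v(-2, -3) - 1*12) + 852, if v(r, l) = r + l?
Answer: -2701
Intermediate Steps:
v(r, l) = l + r
209*(v(-2, -3) - 1*12) + 852 = 209*((-3 - 2) - 1*12) + 852 = 209*(-5 - 12) + 852 = 209*(-17) + 852 = -3553 + 852 = -2701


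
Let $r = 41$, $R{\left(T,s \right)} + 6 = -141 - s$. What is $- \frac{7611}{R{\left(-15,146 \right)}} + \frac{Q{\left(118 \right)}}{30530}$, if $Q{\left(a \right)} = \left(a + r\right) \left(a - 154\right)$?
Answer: $\frac{115343349}{4472645} \approx 25.789$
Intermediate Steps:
$R{\left(T,s \right)} = -147 - s$ ($R{\left(T,s \right)} = -6 - \left(141 + s\right) = -147 - s$)
$Q{\left(a \right)} = \left(-154 + a\right) \left(41 + a\right)$ ($Q{\left(a \right)} = \left(a + 41\right) \left(a - 154\right) = \left(41 + a\right) \left(-154 + a\right) = \left(-154 + a\right) \left(41 + a\right)$)
$- \frac{7611}{R{\left(-15,146 \right)}} + \frac{Q{\left(118 \right)}}{30530} = - \frac{7611}{-147 - 146} + \frac{-6314 + 118^{2} - 13334}{30530} = - \frac{7611}{-147 - 146} + \left(-6314 + 13924 - 13334\right) \frac{1}{30530} = - \frac{7611}{-293} - \frac{2862}{15265} = \left(-7611\right) \left(- \frac{1}{293}\right) - \frac{2862}{15265} = \frac{7611}{293} - \frac{2862}{15265} = \frac{115343349}{4472645}$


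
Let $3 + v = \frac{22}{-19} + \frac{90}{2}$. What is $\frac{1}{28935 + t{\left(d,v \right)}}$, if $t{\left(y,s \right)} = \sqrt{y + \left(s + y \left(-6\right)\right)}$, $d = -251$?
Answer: $\frac{183255}{5302475218} - \frac{\sqrt{467799}}{15907425654} \approx 3.4517 \cdot 10^{-5}$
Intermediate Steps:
$v = \frac{776}{19}$ ($v = -3 + \left(\frac{22}{-19} + \frac{90}{2}\right) = -3 + \left(22 \left(- \frac{1}{19}\right) + 90 \cdot \frac{1}{2}\right) = -3 + \left(- \frac{22}{19} + 45\right) = -3 + \frac{833}{19} = \frac{776}{19} \approx 40.842$)
$t{\left(y,s \right)} = \sqrt{s - 5 y}$ ($t{\left(y,s \right)} = \sqrt{y + \left(s - 6 y\right)} = \sqrt{s - 5 y}$)
$\frac{1}{28935 + t{\left(d,v \right)}} = \frac{1}{28935 + \sqrt{\frac{776}{19} - -1255}} = \frac{1}{28935 + \sqrt{\frac{776}{19} + 1255}} = \frac{1}{28935 + \sqrt{\frac{24621}{19}}} = \frac{1}{28935 + \frac{\sqrt{467799}}{19}}$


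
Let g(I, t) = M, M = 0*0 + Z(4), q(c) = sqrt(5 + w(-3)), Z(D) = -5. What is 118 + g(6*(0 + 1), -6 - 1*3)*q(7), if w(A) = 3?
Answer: 118 - 10*sqrt(2) ≈ 103.86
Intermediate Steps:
q(c) = 2*sqrt(2) (q(c) = sqrt(5 + 3) = sqrt(8) = 2*sqrt(2))
M = -5 (M = 0*0 - 5 = 0 - 5 = -5)
g(I, t) = -5
118 + g(6*(0 + 1), -6 - 1*3)*q(7) = 118 - 10*sqrt(2)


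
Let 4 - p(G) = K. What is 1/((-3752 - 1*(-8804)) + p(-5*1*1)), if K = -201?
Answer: 1/5257 ≈ 0.00019022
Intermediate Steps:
p(G) = 205 (p(G) = 4 - 1*(-201) = 4 + 201 = 205)
1/((-3752 - 1*(-8804)) + p(-5*1*1)) = 1/((-3752 - 1*(-8804)) + 205) = 1/((-3752 + 8804) + 205) = 1/(5052 + 205) = 1/5257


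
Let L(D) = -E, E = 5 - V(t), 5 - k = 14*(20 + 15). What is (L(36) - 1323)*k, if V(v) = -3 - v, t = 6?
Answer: 648445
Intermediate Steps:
k = -485 (k = 5 - 14*(20 + 15) = 5 - 14*35 = 5 - 1*490 = 5 - 490 = -485)
E = 14 (E = 5 - (-3 - 1*6) = 5 - (-3 - 6) = 5 - 1*(-9) = 5 + 9 = 14)
L(D) = -14 (L(D) = -1*14 = -14)
(L(36) - 1323)*k = (-14 - 1323)*(-485) = -1337*(-485) = 648445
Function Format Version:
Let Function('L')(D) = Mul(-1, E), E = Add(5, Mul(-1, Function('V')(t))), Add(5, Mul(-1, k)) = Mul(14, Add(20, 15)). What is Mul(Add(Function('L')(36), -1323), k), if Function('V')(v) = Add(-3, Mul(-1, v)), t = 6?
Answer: 648445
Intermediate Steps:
k = -485 (k = Add(5, Mul(-1, Mul(14, Add(20, 15)))) = Add(5, Mul(-1, Mul(14, 35))) = Add(5, Mul(-1, 490)) = Add(5, -490) = -485)
E = 14 (E = Add(5, Mul(-1, Add(-3, Mul(-1, 6)))) = Add(5, Mul(-1, Add(-3, -6))) = Add(5, Mul(-1, -9)) = Add(5, 9) = 14)
Function('L')(D) = -14 (Function('L')(D) = Mul(-1, 14) = -14)
Mul(Add(Function('L')(36), -1323), k) = Mul(Add(-14, -1323), -485) = Mul(-1337, -485) = 648445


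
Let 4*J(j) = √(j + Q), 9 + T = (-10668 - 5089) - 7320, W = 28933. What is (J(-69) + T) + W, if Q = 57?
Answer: 5847 + I*√3/2 ≈ 5847.0 + 0.86602*I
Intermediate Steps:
T = -23086 (T = -9 + ((-10668 - 5089) - 7320) = -9 + (-15757 - 7320) = -9 - 23077 = -23086)
J(j) = √(57 + j)/4 (J(j) = √(j + 57)/4 = √(57 + j)/4)
(J(-69) + T) + W = (√(57 - 69)/4 - 23086) + 28933 = (√(-12)/4 - 23086) + 28933 = ((2*I*√3)/4 - 23086) + 28933 = (I*√3/2 - 23086) + 28933 = (-23086 + I*√3/2) + 28933 = 5847 + I*√3/2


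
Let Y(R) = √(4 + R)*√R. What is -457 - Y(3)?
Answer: -457 - √21 ≈ -461.58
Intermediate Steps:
Y(R) = √R*√(4 + R)
-457 - Y(3) = -457 - √3*√(4 + 3) = -457 - √3*√7 = -457 - √21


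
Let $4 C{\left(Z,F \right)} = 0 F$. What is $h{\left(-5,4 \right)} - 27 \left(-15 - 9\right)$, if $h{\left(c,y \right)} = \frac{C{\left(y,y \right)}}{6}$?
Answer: $648$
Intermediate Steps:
$C{\left(Z,F \right)} = 0$ ($C{\left(Z,F \right)} = \frac{0 F}{4} = \frac{1}{4} \cdot 0 = 0$)
$h{\left(c,y \right)} = 0$ ($h{\left(c,y \right)} = \frac{0}{6} = 0 \cdot \frac{1}{6} = 0$)
$h{\left(-5,4 \right)} - 27 \left(-15 - 9\right) = 0 - 27 \left(-15 - 9\right) = 0 - -648 = 0 + 648 = 648$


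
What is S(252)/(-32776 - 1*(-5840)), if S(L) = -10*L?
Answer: 45/481 ≈ 0.093555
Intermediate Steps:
S(252)/(-32776 - 1*(-5840)) = (-10*252)/(-32776 - 1*(-5840)) = -2520/(-32776 + 5840) = -2520/(-26936) = -2520*(-1/26936) = 45/481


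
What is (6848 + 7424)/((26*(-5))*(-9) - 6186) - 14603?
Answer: -9157865/627 ≈ -14606.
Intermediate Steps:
(6848 + 7424)/((26*(-5))*(-9) - 6186) - 14603 = 14272/(-130*(-9) - 6186) - 14603 = 14272/(1170 - 6186) - 14603 = 14272/(-5016) - 14603 = 14272*(-1/5016) - 14603 = -1784/627 - 14603 = -9157865/627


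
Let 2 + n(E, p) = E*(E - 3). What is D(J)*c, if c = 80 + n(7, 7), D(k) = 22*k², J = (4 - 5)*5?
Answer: 58300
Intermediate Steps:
J = -5 (J = -1*5 = -5)
n(E, p) = -2 + E*(-3 + E) (n(E, p) = -2 + E*(E - 3) = -2 + E*(-3 + E))
c = 106 (c = 80 + (-2 + 7² - 3*7) = 80 + (-2 + 49 - 21) = 80 + 26 = 106)
D(J)*c = (22*(-5)²)*106 = (22*25)*106 = 550*106 = 58300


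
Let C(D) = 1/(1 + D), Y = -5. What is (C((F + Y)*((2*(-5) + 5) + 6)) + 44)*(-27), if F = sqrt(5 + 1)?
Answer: -5886/5 + 27*sqrt(6)/10 ≈ -1170.6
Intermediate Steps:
F = sqrt(6) ≈ 2.4495
(C((F + Y)*((2*(-5) + 5) + 6)) + 44)*(-27) = (1/(1 + (sqrt(6) - 5)*((2*(-5) + 5) + 6)) + 44)*(-27) = (1/(1 + (-5 + sqrt(6))*((-10 + 5) + 6)) + 44)*(-27) = (1/(1 + (-5 + sqrt(6))*(-5 + 6)) + 44)*(-27) = (1/(1 + (-5 + sqrt(6))*1) + 44)*(-27) = (1/(1 + (-5 + sqrt(6))) + 44)*(-27) = (1/(-4 + sqrt(6)) + 44)*(-27) = (44 + 1/(-4 + sqrt(6)))*(-27) = -1188 - 27/(-4 + sqrt(6))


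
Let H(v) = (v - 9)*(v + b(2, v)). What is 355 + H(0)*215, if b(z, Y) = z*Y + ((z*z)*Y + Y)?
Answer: 355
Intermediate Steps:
b(z, Y) = Y + Y*z + Y*z**2 (b(z, Y) = Y*z + (z**2*Y + Y) = Y*z + (Y*z**2 + Y) = Y*z + (Y + Y*z**2) = Y + Y*z + Y*z**2)
H(v) = 8*v*(-9 + v) (H(v) = (v - 9)*(v + v*(1 + 2 + 2**2)) = (-9 + v)*(v + v*(1 + 2 + 4)) = (-9 + v)*(v + v*7) = (-9 + v)*(v + 7*v) = (-9 + v)*(8*v) = 8*v*(-9 + v))
355 + H(0)*215 = 355 + (8*0*(-9 + 0))*215 = 355 + (8*0*(-9))*215 = 355 + 0*215 = 355 + 0 = 355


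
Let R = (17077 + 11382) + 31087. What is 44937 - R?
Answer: -14609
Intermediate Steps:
R = 59546 (R = 28459 + 31087 = 59546)
44937 - R = 44937 - 1*59546 = 44937 - 59546 = -14609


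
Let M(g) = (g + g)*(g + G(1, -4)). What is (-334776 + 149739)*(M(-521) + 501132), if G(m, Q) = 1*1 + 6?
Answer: -191831558640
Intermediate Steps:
G(m, Q) = 7 (G(m, Q) = 1 + 6 = 7)
M(g) = 2*g*(7 + g) (M(g) = (g + g)*(g + 7) = (2*g)*(7 + g) = 2*g*(7 + g))
(-334776 + 149739)*(M(-521) + 501132) = (-334776 + 149739)*(2*(-521)*(7 - 521) + 501132) = -185037*(2*(-521)*(-514) + 501132) = -185037*(535588 + 501132) = -185037*1036720 = -191831558640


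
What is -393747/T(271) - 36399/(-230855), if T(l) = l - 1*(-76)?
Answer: -90885833232/80106685 ≈ -1134.6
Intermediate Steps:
T(l) = 76 + l (T(l) = l + 76 = 76 + l)
-393747/T(271) - 36399/(-230855) = -393747/(76 + 271) - 36399/(-230855) = -393747/347 - 36399*(-1/230855) = -393747*1/347 + 36399/230855 = -393747/347 + 36399/230855 = -90885833232/80106685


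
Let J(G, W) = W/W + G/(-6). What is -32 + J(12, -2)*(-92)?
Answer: 60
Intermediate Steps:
J(G, W) = 1 - G/6 (J(G, W) = 1 + G*(-⅙) = 1 - G/6)
-32 + J(12, -2)*(-92) = -32 + (1 - ⅙*12)*(-92) = -32 + (1 - 2)*(-92) = -32 - 1*(-92) = -32 + 92 = 60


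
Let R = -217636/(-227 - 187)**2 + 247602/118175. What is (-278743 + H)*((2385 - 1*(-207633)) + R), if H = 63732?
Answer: -7884736937738329607/174609675 ≈ -4.5156e+10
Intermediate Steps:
R = 144128087/174609675 (R = -217636/((-414)**2) + 247602*(1/118175) = -217636/171396 + 8538/4075 = -217636*1/171396 + 8538/4075 = -54409/42849 + 8538/4075 = 144128087/174609675 ≈ 0.82543)
(-278743 + H)*((2385 - 1*(-207633)) + R) = (-278743 + 63732)*((2385 - 1*(-207633)) + 144128087/174609675) = -215011*((2385 + 207633) + 144128087/174609675) = -215011*(210018 + 144128087/174609675) = -215011*36671318852237/174609675 = -7884736937738329607/174609675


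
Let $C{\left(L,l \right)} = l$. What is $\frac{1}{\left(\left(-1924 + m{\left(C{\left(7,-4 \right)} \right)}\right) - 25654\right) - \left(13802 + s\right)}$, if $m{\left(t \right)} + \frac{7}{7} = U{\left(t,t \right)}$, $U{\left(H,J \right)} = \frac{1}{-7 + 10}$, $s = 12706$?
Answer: $- \frac{3}{162260} \approx -1.8489 \cdot 10^{-5}$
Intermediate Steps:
$U{\left(H,J \right)} = \frac{1}{3}$
$m{\left(t \right)} = - \frac{2}{3}$ ($m{\left(t \right)} = -1 + \frac{1}{3} = - \frac{2}{3}$)
$\frac{1}{\left(\left(-1924 + m{\left(C{\left(7,-4 \right)} \right)}\right) - 25654\right) - \left(13802 + s\right)} = \frac{1}{\left(\left(-1924 - \frac{2}{3}\right) - 25654\right) - 26508} = \frac{1}{\left(- \frac{5774}{3} - 25654\right) - 26508} = \frac{1}{- \frac{82736}{3} - 26508} = \frac{1}{- \frac{162260}{3}} = - \frac{3}{162260}$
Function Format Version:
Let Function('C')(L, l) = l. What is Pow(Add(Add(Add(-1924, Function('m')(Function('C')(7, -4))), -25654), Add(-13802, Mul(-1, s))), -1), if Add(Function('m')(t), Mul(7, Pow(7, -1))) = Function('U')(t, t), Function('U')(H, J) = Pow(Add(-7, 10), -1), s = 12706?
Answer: Rational(-3, 162260) ≈ -1.8489e-5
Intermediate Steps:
Function('U')(H, J) = Rational(1, 3) (Function('U')(H, J) = Pow(3, -1) = Rational(1, 3))
Function('m')(t) = Rational(-2, 3) (Function('m')(t) = Add(-1, Rational(1, 3)) = Rational(-2, 3))
Pow(Add(Add(Add(-1924, Function('m')(Function('C')(7, -4))), -25654), Add(-13802, Mul(-1, s))), -1) = Pow(Add(Add(Add(-1924, Rational(-2, 3)), -25654), Add(-13802, Mul(-1, 12706))), -1) = Pow(Add(Add(Rational(-5774, 3), -25654), Add(-13802, -12706)), -1) = Pow(Add(Rational(-82736, 3), -26508), -1) = Pow(Rational(-162260, 3), -1) = Rational(-3, 162260)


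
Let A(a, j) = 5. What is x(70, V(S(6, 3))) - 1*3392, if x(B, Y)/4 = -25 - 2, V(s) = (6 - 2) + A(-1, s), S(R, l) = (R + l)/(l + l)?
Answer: -3500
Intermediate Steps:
S(R, l) = (R + l)/(2*l) (S(R, l) = (R + l)/((2*l)) = (R + l)*(1/(2*l)) = (R + l)/(2*l))
V(s) = 9 (V(s) = (6 - 2) + 5 = 4 + 5 = 9)
x(B, Y) = -108 (x(B, Y) = 4*(-25 - 2) = 4*(-27) = -108)
x(70, V(S(6, 3))) - 1*3392 = -108 - 1*3392 = -108 - 3392 = -3500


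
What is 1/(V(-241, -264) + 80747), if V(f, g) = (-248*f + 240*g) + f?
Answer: 1/76914 ≈ 1.3002e-5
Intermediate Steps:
V(f, g) = -247*f + 240*g
1/(V(-241, -264) + 80747) = 1/((-247*(-241) + 240*(-264)) + 80747) = 1/((59527 - 63360) + 80747) = 1/(-3833 + 80747) = 1/76914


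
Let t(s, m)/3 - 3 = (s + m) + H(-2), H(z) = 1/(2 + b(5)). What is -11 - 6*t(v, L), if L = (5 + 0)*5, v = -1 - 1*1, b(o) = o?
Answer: -3371/7 ≈ -481.57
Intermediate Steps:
v = -2 (v = -1 - 1 = -2)
H(z) = ⅐ (H(z) = 1/(2 + 5) = 1/7 = ⅐)
L = 25 (L = 5*5 = 25)
t(s, m) = 66/7 + 3*m + 3*s (t(s, m) = 9 + 3*((s + m) + ⅐) = 9 + 3*((m + s) + ⅐) = 9 + 3*(⅐ + m + s) = 9 + (3/7 + 3*m + 3*s) = 66/7 + 3*m + 3*s)
-11 - 6*t(v, L) = -11 - 6*(66/7 + 3*25 + 3*(-2)) = -11 - 6*(66/7 + 75 - 6) = -11 - 6*549/7 = -11 - 3294/7 = -3371/7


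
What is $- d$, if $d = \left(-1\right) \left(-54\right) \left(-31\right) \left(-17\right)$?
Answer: $-28458$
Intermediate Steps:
$d = 28458$ ($d = 54 \left(-31\right) \left(-17\right) = \left(-1674\right) \left(-17\right) = 28458$)
$- d = \left(-1\right) 28458 = -28458$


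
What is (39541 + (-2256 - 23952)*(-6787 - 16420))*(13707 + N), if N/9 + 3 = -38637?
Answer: -203187268573641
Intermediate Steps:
N = -347760 (N = -27 + 9*(-38637) = -27 - 347733 = -347760)
(39541 + (-2256 - 23952)*(-6787 - 16420))*(13707 + N) = (39541 + (-2256 - 23952)*(-6787 - 16420))*(13707 - 347760) = (39541 - 26208*(-23207))*(-334053) = (39541 + 608209056)*(-334053) = 608248597*(-334053) = -203187268573641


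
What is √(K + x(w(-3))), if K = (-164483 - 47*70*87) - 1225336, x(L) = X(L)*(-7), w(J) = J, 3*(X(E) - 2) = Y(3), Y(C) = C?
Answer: 3*I*√186230 ≈ 1294.6*I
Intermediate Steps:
X(E) = 3 (X(E) = 2 + (⅓)*3 = 2 + 1 = 3)
x(L) = -21 (x(L) = 3*(-7) = -21)
K = -1676049 (K = (-164483 - 3290*87) - 1225336 = (-164483 - 286230) - 1225336 = -450713 - 1225336 = -1676049)
√(K + x(w(-3))) = √(-1676049 - 21) = √(-1676070) = 3*I*√186230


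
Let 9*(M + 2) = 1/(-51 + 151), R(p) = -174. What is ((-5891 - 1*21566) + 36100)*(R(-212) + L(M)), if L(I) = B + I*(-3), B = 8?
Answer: -138290881/100 ≈ -1.3829e+6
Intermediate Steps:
M = -1799/900 (M = -2 + 1/(9*(-51 + 151)) = -2 + (⅑)/100 = -2 + (⅑)*(1/100) = -2 + 1/900 = -1799/900 ≈ -1.9989)
L(I) = 8 - 3*I (L(I) = 8 + I*(-3) = 8 - 3*I)
((-5891 - 1*21566) + 36100)*(R(-212) + L(M)) = ((-5891 - 1*21566) + 36100)*(-174 + (8 - 3*(-1799/900))) = ((-5891 - 21566) + 36100)*(-174 + (8 + 1799/300)) = (-27457 + 36100)*(-174 + 4199/300) = 8643*(-48001/300) = -138290881/100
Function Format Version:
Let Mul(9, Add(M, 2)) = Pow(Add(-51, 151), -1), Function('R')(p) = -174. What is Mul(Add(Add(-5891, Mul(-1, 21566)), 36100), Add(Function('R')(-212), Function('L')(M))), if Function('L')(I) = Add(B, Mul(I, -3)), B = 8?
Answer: Rational(-138290881, 100) ≈ -1.3829e+6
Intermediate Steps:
M = Rational(-1799, 900) (M = Add(-2, Mul(Rational(1, 9), Pow(Add(-51, 151), -1))) = Add(-2, Mul(Rational(1, 9), Pow(100, -1))) = Add(-2, Mul(Rational(1, 9), Rational(1, 100))) = Add(-2, Rational(1, 900)) = Rational(-1799, 900) ≈ -1.9989)
Function('L')(I) = Add(8, Mul(-3, I)) (Function('L')(I) = Add(8, Mul(I, -3)) = Add(8, Mul(-3, I)))
Mul(Add(Add(-5891, Mul(-1, 21566)), 36100), Add(Function('R')(-212), Function('L')(M))) = Mul(Add(Add(-5891, Mul(-1, 21566)), 36100), Add(-174, Add(8, Mul(-3, Rational(-1799, 900))))) = Mul(Add(Add(-5891, -21566), 36100), Add(-174, Add(8, Rational(1799, 300)))) = Mul(Add(-27457, 36100), Add(-174, Rational(4199, 300))) = Mul(8643, Rational(-48001, 300)) = Rational(-138290881, 100)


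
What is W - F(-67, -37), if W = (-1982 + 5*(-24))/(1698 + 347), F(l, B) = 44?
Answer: -92082/2045 ≈ -45.028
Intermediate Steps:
W = -2102/2045 (W = (-1982 - 120)/2045 = -2102*1/2045 = -2102/2045 ≈ -1.0279)
W - F(-67, -37) = -2102/2045 - 1*44 = -2102/2045 - 44 = -92082/2045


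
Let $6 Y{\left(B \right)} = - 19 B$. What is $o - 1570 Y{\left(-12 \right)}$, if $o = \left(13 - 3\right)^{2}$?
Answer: $-59560$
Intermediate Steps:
$Y{\left(B \right)} = - \frac{19 B}{6}$ ($Y{\left(B \right)} = \frac{\left(-19\right) B}{6} = - \frac{19 B}{6}$)
$o = 100$ ($o = 10^{2} = 100$)
$o - 1570 Y{\left(-12 \right)} = 100 - 1570 \left(\left(- \frac{19}{6}\right) \left(-12\right)\right) = 100 - 59660 = -59560$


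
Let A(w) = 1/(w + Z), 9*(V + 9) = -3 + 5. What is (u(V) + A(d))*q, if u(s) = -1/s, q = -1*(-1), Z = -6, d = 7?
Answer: 88/79 ≈ 1.1139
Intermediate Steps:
q = 1
V = -79/9 (V = -9 + (-3 + 5)/9 = -9 + (⅑)*2 = -9 + 2/9 = -79/9 ≈ -8.7778)
A(w) = 1/(-6 + w) (A(w) = 1/(w - 6) = 1/(-6 + w))
(u(V) + A(d))*q = (-1/(-79/9) + 1/(-6 + 7))*1 = (-1*(-9/79) + 1/1)*1 = (9/79 + 1)*1 = (88/79)*1 = 88/79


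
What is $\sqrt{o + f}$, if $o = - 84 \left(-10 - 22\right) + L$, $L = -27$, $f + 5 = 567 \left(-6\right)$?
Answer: $i \sqrt{746} \approx 27.313 i$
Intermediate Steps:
$f = -3407$ ($f = -5 + 567 \left(-6\right) = -5 - 3402 = -3407$)
$o = 2661$ ($o = - 84 \left(-10 - 22\right) - 27 = \left(-84\right) \left(-32\right) - 27 = 2688 - 27 = 2661$)
$\sqrt{o + f} = \sqrt{2661 - 3407} = \sqrt{-746} = i \sqrt{746}$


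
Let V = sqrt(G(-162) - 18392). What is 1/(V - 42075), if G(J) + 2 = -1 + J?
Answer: -3825/160938562 - I*sqrt(18557)/1770324182 ≈ -2.3767e-5 - 7.6949e-8*I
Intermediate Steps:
G(J) = -3 + J (G(J) = -2 + (-1 + J) = -3 + J)
V = I*sqrt(18557) (V = sqrt((-3 - 162) - 18392) = sqrt(-165 - 18392) = sqrt(-18557) = I*sqrt(18557) ≈ 136.22*I)
1/(V - 42075) = 1/(I*sqrt(18557) - 42075) = 1/(-42075 + I*sqrt(18557))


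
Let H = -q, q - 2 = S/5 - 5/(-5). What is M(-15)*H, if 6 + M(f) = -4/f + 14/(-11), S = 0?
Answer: 1156/55 ≈ 21.018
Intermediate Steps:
q = 3 (q = 2 + (0/5 - 5/(-5)) = 2 + (0*(⅕) - 5*(-⅕)) = 2 + (0 + 1) = 2 + 1 = 3)
M(f) = -80/11 - 4/f (M(f) = -6 + (-4/f + 14/(-11)) = -6 + (-4/f + 14*(-1/11)) = -6 + (-4/f - 14/11) = -6 + (-14/11 - 4/f) = -80/11 - 4/f)
H = -3 (H = -1*3 = -3)
M(-15)*H = (-80/11 - 4/(-15))*(-3) = (-80/11 - 4*(-1/15))*(-3) = (-80/11 + 4/15)*(-3) = -1156/165*(-3) = 1156/55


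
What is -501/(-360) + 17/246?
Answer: 7187/4920 ≈ 1.4608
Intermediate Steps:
-501/(-360) + 17/246 = -501*(-1/360) + 17*(1/246) = 167/120 + 17/246 = 7187/4920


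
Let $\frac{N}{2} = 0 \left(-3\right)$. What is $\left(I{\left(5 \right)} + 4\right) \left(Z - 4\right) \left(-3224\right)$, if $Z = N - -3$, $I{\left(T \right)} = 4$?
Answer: $25792$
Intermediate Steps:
$N = 0$ ($N = 2 \cdot 0 \left(-3\right) = 2 \cdot 0 = 0$)
$Z = 3$ ($Z = 0 - -3 = 0 + 3 = 3$)
$\left(I{\left(5 \right)} + 4\right) \left(Z - 4\right) \left(-3224\right) = \left(4 + 4\right) \left(3 - 4\right) \left(-3224\right) = 8 \left(-1\right) \left(-3224\right) = \left(-8\right) \left(-3224\right) = 25792$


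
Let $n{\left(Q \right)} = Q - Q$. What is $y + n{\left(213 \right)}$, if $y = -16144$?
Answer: $-16144$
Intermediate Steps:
$n{\left(Q \right)} = 0$
$y + n{\left(213 \right)} = -16144 + 0 = -16144$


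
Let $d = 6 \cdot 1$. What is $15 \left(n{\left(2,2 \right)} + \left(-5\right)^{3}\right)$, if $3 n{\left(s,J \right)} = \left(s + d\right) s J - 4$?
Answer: $-1735$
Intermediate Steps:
$d = 6$
$n{\left(s,J \right)} = - \frac{4}{3} + \frac{J s \left(6 + s\right)}{3}$ ($n{\left(s,J \right)} = \frac{\left(s + 6\right) s J - 4}{3} = \frac{\left(6 + s\right) s J - 4}{3} = \frac{s \left(6 + s\right) J - 4}{3} = \frac{J s \left(6 + s\right) - 4}{3} = \frac{-4 + J s \left(6 + s\right)}{3} = - \frac{4}{3} + \frac{J s \left(6 + s\right)}{3}$)
$15 \left(n{\left(2,2 \right)} + \left(-5\right)^{3}\right) = 15 \left(\left(- \frac{4}{3} + 2 \cdot 2 \cdot 2 + \frac{1}{3} \cdot 2 \cdot 2^{2}\right) + \left(-5\right)^{3}\right) = 15 \left(\left(- \frac{4}{3} + 8 + \frac{1}{3} \cdot 2 \cdot 4\right) - 125\right) = 15 \left(\left(- \frac{4}{3} + 8 + \frac{8}{3}\right) - 125\right) = 15 \left(\frac{28}{3} - 125\right) = 15 \left(- \frac{347}{3}\right) = -1735$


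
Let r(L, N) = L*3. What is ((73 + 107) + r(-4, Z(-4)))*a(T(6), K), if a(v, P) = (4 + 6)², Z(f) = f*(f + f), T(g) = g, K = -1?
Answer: 16800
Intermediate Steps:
Z(f) = 2*f² (Z(f) = f*(2*f) = 2*f²)
r(L, N) = 3*L
a(v, P) = 100 (a(v, P) = 10² = 100)
((73 + 107) + r(-4, Z(-4)))*a(T(6), K) = ((73 + 107) + 3*(-4))*100 = (180 - 12)*100 = 168*100 = 16800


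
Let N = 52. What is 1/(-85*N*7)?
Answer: -1/30940 ≈ -3.2321e-5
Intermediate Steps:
1/(-85*N*7) = 1/(-85*52*7) = 1/(-4420*7) = 1/(-30940) = -1/30940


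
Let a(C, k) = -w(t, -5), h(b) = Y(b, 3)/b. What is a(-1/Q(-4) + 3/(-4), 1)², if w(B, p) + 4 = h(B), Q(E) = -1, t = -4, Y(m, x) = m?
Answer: 9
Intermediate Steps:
h(b) = 1 (h(b) = b/b = 1)
w(B, p) = -3 (w(B, p) = -4 + 1 = -3)
a(C, k) = 3 (a(C, k) = -1*(-3) = 3)
a(-1/Q(-4) + 3/(-4), 1)² = 3² = 9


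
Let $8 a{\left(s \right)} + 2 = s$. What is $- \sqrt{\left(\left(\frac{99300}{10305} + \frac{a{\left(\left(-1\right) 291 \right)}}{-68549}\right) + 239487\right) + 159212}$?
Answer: $- \frac{\sqrt{14147879340283405981602}}{188372652} \approx -631.43$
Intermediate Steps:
$a{\left(s \right)} = - \frac{1}{4} + \frac{s}{8}$
$- \sqrt{\left(\left(\frac{99300}{10305} + \frac{a{\left(\left(-1\right) 291 \right)}}{-68549}\right) + 239487\right) + 159212} = - \sqrt{\left(\left(\frac{99300}{10305} + \frac{- \frac{1}{4} + \frac{\left(-1\right) 291}{8}}{-68549}\right) + 239487\right) + 159212} = - \sqrt{\left(\left(99300 \cdot \frac{1}{10305} + \left(- \frac{1}{4} + \frac{1}{8} \left(-291\right)\right) \left(- \frac{1}{68549}\right)\right) + 239487\right) + 159212} = - \sqrt{\left(\left(\frac{6620}{687} + \left(- \frac{1}{4} - \frac{291}{8}\right) \left(- \frac{1}{68549}\right)\right) + 239487\right) + 159212} = - \sqrt{\left(\left(\frac{6620}{687} - - \frac{293}{548392}\right) + 239487\right) + 159212} = - \sqrt{\left(\left(\frac{6620}{687} + \frac{293}{548392}\right) + 239487\right) + 159212} = - \sqrt{\left(\frac{3630556331}{376745304} + 239487\right) + 159212} = - \sqrt{\frac{90229233175379}{376745304} + 159212} = - \sqrt{\frac{150211606515827}{376745304}} = - \frac{\sqrt{14147879340283405981602}}{188372652}$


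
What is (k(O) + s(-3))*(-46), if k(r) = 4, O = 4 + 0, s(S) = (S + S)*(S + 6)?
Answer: 644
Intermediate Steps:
s(S) = 2*S*(6 + S) (s(S) = (2*S)*(6 + S) = 2*S*(6 + S))
O = 4
(k(O) + s(-3))*(-46) = (4 + 2*(-3)*(6 - 3))*(-46) = (4 + 2*(-3)*3)*(-46) = (4 - 18)*(-46) = -14*(-46) = 644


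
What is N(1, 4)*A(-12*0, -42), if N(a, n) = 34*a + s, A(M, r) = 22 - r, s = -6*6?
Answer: -128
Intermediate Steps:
s = -36
N(a, n) = -36 + 34*a (N(a, n) = 34*a - 36 = -36 + 34*a)
N(1, 4)*A(-12*0, -42) = (-36 + 34*1)*(22 - 1*(-42)) = (-36 + 34)*(22 + 42) = -2*64 = -128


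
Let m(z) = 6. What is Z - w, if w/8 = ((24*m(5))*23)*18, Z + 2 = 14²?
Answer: -476734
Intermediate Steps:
Z = 194 (Z = -2 + 14² = -2 + 196 = 194)
w = 476928 (w = 8*(((24*6)*23)*18) = 8*((144*23)*18) = 8*(3312*18) = 8*59616 = 476928)
Z - w = 194 - 1*476928 = 194 - 476928 = -476734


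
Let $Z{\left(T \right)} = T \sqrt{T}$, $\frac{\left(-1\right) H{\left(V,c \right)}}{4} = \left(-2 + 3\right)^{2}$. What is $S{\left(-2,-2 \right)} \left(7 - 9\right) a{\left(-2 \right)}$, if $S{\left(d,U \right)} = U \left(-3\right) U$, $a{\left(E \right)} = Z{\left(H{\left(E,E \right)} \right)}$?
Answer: $- 192 i \approx - 192.0 i$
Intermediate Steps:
$H{\left(V,c \right)} = -4$ ($H{\left(V,c \right)} = - 4 \left(-2 + 3\right)^{2} = - 4 \cdot 1^{2} = \left(-4\right) 1 = -4$)
$Z{\left(T \right)} = T^{\frac{3}{2}}$
$a{\left(E \right)} = - 8 i$ ($a{\left(E \right)} = \left(-4\right)^{\frac{3}{2}} = - 8 i$)
$S{\left(d,U \right)} = - 3 U^{2}$ ($S{\left(d,U \right)} = - 3 U U = - 3 U^{2}$)
$S{\left(-2,-2 \right)} \left(7 - 9\right) a{\left(-2 \right)} = - 3 \left(-2\right)^{2} \left(7 - 9\right) \left(- 8 i\right) = \left(-3\right) 4 \left(7 - 9\right) \left(- 8 i\right) = \left(-12\right) \left(-2\right) \left(- 8 i\right) = 24 \left(- 8 i\right) = - 192 i$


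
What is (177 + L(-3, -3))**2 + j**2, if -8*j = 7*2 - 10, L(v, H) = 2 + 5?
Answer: 135425/4 ≈ 33856.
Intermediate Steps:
L(v, H) = 7
j = -1/2 (j = -(7*2 - 10)/8 = -(14 - 10)/8 = -1/8*4 = -1/2 ≈ -0.50000)
(177 + L(-3, -3))**2 + j**2 = (177 + 7)**2 + (-1/2)**2 = 184**2 + 1/4 = 33856 + 1/4 = 135425/4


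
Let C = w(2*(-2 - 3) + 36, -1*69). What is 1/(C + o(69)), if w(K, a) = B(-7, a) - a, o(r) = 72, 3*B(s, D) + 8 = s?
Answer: 1/136 ≈ 0.0073529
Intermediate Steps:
B(s, D) = -8/3 + s/3
w(K, a) = -5 - a (w(K, a) = (-8/3 + (⅓)*(-7)) - a = (-8/3 - 7/3) - a = -5 - a)
C = 64 (C = -5 - (-1)*69 = -5 - 1*(-69) = -5 + 69 = 64)
1/(C + o(69)) = 1/(64 + 72) = 1/136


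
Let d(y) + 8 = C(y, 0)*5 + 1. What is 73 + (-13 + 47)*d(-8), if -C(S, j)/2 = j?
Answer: -165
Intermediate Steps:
C(S, j) = -2*j
d(y) = -7 (d(y) = -8 + (-2*0*5 + 1) = -8 + (0*5 + 1) = -8 + (0 + 1) = -8 + 1 = -7)
73 + (-13 + 47)*d(-8) = 73 + (-13 + 47)*(-7) = 73 + 34*(-7) = 73 - 238 = -165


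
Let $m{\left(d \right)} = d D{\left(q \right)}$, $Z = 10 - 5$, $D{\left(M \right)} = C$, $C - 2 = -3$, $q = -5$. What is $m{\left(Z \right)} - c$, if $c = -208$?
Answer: $203$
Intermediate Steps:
$C = -1$ ($C = 2 - 3 = -1$)
$D{\left(M \right)} = -1$
$Z = 5$ ($Z = 10 - 5 = 5$)
$m{\left(d \right)} = - d$ ($m{\left(d \right)} = d \left(-1\right) = - d$)
$m{\left(Z \right)} - c = \left(-1\right) 5 - -208 = -5 + 208 = 203$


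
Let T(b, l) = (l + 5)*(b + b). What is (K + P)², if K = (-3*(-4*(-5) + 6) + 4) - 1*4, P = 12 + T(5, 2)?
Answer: 16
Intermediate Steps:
T(b, l) = 2*b*(5 + l) (T(b, l) = (5 + l)*(2*b) = 2*b*(5 + l))
P = 82 (P = 12 + 2*5*(5 + 2) = 12 + 2*5*7 = 12 + 70 = 82)
K = -78 (K = (-3*(20 + 6) + 4) - 4 = (-3*26 + 4) - 4 = (-78 + 4) - 4 = -74 - 4 = -78)
(K + P)² = (-78 + 82)² = 4² = 16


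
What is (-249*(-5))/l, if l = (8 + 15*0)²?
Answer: 1245/64 ≈ 19.453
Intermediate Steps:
l = 64 (l = (8 + 0)² = 8² = 64)
(-249*(-5))/l = -249*(-5)/64 = 1245*(1/64) = 1245/64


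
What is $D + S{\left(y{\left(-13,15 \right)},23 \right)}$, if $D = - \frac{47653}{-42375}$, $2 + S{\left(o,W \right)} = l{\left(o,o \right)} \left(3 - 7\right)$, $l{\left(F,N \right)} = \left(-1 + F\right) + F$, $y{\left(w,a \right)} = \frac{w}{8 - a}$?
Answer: $- \frac{3480179}{296625} \approx -11.733$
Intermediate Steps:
$l{\left(F,N \right)} = -1 + 2 F$
$S{\left(o,W \right)} = 2 - 8 o$ ($S{\left(o,W \right)} = -2 + \left(-1 + 2 o\right) \left(3 - 7\right) = -2 + \left(-1 + 2 o\right) \left(-4\right) = -2 - \left(-4 + 8 o\right) = 2 - 8 o$)
$D = \frac{47653}{42375}$ ($D = \left(-47653\right) \left(- \frac{1}{42375}\right) = \frac{47653}{42375} \approx 1.1246$)
$D + S{\left(y{\left(-13,15 \right)},23 \right)} = \frac{47653}{42375} + \left(2 - 8 \left(\left(-1\right) \left(-13\right) \frac{1}{-8 + 15}\right)\right) = \frac{47653}{42375} + \left(2 - 8 \left(\left(-1\right) \left(-13\right) \frac{1}{7}\right)\right) = \frac{47653}{42375} + \left(2 - \frac{104}{7}\right) = \frac{47653}{42375} - \frac{90}{7} = - \frac{3480179}{296625}$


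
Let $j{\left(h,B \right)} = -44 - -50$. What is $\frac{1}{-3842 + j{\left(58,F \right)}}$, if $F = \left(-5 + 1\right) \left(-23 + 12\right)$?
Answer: $- \frac{1}{3836} \approx -0.00026069$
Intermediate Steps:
$F = 44$ ($F = \left(-4\right) \left(-11\right) = 44$)
$j{\left(h,B \right)} = 6$ ($j{\left(h,B \right)} = -44 + 50 = 6$)
$\frac{1}{-3842 + j{\left(58,F \right)}} = \frac{1}{-3842 + 6} = \frac{1}{-3836} = - \frac{1}{3836}$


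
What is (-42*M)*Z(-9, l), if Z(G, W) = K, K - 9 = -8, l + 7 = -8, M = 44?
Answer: -1848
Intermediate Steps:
l = -15 (l = -7 - 8 = -15)
K = 1 (K = 9 - 8 = 1)
Z(G, W) = 1
(-42*M)*Z(-9, l) = -42*44*1 = -1848*1 = -1848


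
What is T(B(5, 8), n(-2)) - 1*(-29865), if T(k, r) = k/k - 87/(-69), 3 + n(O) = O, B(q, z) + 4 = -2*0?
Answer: 686947/23 ≈ 29867.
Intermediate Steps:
B(q, z) = -4 (B(q, z) = -4 - 2*0 = -4 + 0 = -4)
n(O) = -3 + O
T(k, r) = 52/23 (T(k, r) = 1 - 87*(-1/69) = 1 + 29/23 = 52/23)
T(B(5, 8), n(-2)) - 1*(-29865) = 52/23 - 1*(-29865) = 52/23 + 29865 = 686947/23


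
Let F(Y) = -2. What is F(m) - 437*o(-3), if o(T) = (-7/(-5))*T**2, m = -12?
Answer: -27541/5 ≈ -5508.2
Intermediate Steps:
o(T) = 7*T**2/5 (o(T) = (-7*(-1/5))*T**2 = 7*T**2/5)
F(m) - 437*o(-3) = -2 - 3059*(-3)**2/5 = -2 - 3059*9/5 = -2 - 437*63/5 = -2 - 27531/5 = -27541/5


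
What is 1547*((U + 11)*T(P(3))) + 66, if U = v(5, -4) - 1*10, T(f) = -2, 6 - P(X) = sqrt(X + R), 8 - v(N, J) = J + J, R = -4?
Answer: -52532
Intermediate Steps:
v(N, J) = 8 - 2*J (v(N, J) = 8 - (J + J) = 8 - 2*J)
P(X) = 6 - sqrt(-4 + X) (P(X) = 6 - sqrt(X - 4) = 6 - sqrt(-4 + X))
U = 6 (U = (8 - 2*(-4)) - 1*10 = (8 + 8) - 10 = 16 - 10 = 6)
1547*((U + 11)*T(P(3))) + 66 = 1547*((6 + 11)*(-2)) + 66 = 1547*(17*(-2)) + 66 = 1547*(-34) + 66 = -52598 + 66 = -52532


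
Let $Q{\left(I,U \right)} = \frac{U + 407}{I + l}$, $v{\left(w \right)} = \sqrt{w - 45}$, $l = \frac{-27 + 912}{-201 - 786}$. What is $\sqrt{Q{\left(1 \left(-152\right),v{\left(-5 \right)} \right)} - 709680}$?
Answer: $\frac{\sqrt{-1795775194733729 - 82748435 i \sqrt{2}}}{50303} \approx 2.7449 \cdot 10^{-5} - 842.43 i$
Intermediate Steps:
$l = - \frac{295}{329}$ ($l = \frac{885}{-987} = 885 \left(- \frac{1}{987}\right) = - \frac{295}{329} \approx -0.89666$)
$v{\left(w \right)} = \sqrt{-45 + w}$
$Q{\left(I,U \right)} = \frac{407 + U}{- \frac{295}{329} + I}$ ($Q{\left(I,U \right)} = \frac{U + 407}{I - \frac{295}{329}} = \frac{407 + U}{- \frac{295}{329} + I}$)
$\sqrt{Q{\left(1 \left(-152\right),v{\left(-5 \right)} \right)} - 709680} = \sqrt{\frac{329 \left(407 + \sqrt{-45 - 5}\right)}{-295 + 329 \cdot 1 \left(-152\right)} - 709680} = \sqrt{\frac{329 \left(407 + \sqrt{-50}\right)}{-295 + 329 \left(-152\right)} - 709680} = \sqrt{\frac{329 \left(407 + 5 i \sqrt{2}\right)}{-295 - 50008} - 709680} = \sqrt{\frac{329 \left(407 + 5 i \sqrt{2}\right)}{-50303} - 709680} = \sqrt{329 \left(- \frac{1}{50303}\right) \left(407 + 5 i \sqrt{2}\right) - 709680} = \sqrt{\left(- \frac{12173}{4573} - \frac{1645 i \sqrt{2}}{50303}\right) - 709680} = \sqrt{- \frac{3245378813}{4573} - \frac{1645 i \sqrt{2}}{50303}}$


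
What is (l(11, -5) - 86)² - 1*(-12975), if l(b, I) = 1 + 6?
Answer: 19216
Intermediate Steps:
l(b, I) = 7
(l(11, -5) - 86)² - 1*(-12975) = (7 - 86)² - 1*(-12975) = (-79)² + 12975 = 6241 + 12975 = 19216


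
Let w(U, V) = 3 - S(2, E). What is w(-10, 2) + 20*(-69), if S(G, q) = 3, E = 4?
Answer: -1380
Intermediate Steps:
w(U, V) = 0 (w(U, V) = 3 - 1*3 = 3 - 3 = 0)
w(-10, 2) + 20*(-69) = 0 + 20*(-69) = 0 - 1380 = -1380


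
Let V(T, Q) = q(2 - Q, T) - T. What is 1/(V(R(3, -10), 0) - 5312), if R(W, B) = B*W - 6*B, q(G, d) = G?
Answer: -1/5340 ≈ -0.00018727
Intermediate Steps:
R(W, B) = -6*B + B*W
V(T, Q) = 2 - Q - T (V(T, Q) = (2 - Q) - T = 2 - Q - T)
1/(V(R(3, -10), 0) - 5312) = 1/((2 - 1*0 - (-10)*(-6 + 3)) - 5312) = 1/((2 + 0 - (-10)*(-3)) - 5312) = 1/((2 + 0 - 1*30) - 5312) = 1/((2 + 0 - 30) - 5312) = 1/(-28 - 5312) = 1/(-5340) = -1/5340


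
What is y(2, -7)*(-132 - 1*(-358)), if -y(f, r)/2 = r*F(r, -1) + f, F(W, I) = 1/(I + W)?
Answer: -2599/2 ≈ -1299.5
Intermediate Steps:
y(f, r) = -2*f - 2*r/(-1 + r) (y(f, r) = -2*(r/(-1 + r) + f) = -2*(f + r/(-1 + r)) = -2*f - 2*r/(-1 + r))
y(2, -7)*(-132 - 1*(-358)) = (2*(-1*(-7) - 1*2*(-1 - 7))/(-1 - 7))*(-132 - 1*(-358)) = (2*(7 - 1*2*(-8))/(-8))*(-132 + 358) = (2*(-⅛)*(7 + 16))*226 = (2*(-⅛)*23)*226 = -23/4*226 = -2599/2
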